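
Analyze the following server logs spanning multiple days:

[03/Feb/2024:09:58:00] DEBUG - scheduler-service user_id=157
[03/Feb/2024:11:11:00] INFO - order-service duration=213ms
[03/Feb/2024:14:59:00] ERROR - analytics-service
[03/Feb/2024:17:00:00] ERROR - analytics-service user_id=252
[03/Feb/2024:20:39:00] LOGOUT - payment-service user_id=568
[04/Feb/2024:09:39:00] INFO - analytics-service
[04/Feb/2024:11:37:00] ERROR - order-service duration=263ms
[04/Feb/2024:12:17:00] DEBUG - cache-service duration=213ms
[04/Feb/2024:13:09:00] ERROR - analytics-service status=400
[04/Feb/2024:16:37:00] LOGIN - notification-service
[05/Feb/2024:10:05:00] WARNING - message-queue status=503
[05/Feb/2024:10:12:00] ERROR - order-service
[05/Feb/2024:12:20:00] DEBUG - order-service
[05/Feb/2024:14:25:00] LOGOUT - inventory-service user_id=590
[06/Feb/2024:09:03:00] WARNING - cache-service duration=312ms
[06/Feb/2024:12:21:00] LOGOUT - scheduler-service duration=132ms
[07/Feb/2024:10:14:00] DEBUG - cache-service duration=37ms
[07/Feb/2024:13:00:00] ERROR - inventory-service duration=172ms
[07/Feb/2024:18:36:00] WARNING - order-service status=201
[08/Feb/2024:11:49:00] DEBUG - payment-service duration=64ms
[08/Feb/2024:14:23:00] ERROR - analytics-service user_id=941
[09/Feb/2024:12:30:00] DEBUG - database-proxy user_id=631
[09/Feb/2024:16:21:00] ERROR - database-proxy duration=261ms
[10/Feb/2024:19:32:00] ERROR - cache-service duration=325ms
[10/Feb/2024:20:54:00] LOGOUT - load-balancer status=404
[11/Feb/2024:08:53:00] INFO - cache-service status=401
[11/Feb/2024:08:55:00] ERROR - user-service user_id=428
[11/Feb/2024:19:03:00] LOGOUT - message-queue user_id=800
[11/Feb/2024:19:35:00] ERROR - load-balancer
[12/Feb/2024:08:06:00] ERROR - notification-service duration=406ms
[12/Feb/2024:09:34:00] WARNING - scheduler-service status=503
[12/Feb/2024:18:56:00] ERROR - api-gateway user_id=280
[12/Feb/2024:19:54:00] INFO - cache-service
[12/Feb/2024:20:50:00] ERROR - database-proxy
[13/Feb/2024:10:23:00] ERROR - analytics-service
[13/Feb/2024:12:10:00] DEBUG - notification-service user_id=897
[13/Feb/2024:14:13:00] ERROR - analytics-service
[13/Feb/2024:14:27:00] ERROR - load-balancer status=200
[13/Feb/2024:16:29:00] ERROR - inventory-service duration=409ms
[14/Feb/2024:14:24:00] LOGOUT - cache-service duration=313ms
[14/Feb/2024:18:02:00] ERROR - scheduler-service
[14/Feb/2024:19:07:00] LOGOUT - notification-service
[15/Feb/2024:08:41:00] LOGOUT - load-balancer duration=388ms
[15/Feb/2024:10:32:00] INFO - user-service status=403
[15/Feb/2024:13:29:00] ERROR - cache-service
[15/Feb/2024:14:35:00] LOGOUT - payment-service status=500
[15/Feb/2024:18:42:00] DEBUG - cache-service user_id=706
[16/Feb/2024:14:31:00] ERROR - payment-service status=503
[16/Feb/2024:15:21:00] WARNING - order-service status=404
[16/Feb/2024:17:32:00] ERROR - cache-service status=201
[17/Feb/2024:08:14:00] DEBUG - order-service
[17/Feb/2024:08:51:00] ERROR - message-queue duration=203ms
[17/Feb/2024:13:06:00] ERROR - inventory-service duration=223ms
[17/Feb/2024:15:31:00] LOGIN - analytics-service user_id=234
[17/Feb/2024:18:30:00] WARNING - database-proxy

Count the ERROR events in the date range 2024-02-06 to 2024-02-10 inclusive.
4

To filter by date range:

1. Date range: 2024-02-06 through 2024-02-10, both dates inclusive
2. Filter for ERROR events whose date falls in this range
3. Count matching events: 4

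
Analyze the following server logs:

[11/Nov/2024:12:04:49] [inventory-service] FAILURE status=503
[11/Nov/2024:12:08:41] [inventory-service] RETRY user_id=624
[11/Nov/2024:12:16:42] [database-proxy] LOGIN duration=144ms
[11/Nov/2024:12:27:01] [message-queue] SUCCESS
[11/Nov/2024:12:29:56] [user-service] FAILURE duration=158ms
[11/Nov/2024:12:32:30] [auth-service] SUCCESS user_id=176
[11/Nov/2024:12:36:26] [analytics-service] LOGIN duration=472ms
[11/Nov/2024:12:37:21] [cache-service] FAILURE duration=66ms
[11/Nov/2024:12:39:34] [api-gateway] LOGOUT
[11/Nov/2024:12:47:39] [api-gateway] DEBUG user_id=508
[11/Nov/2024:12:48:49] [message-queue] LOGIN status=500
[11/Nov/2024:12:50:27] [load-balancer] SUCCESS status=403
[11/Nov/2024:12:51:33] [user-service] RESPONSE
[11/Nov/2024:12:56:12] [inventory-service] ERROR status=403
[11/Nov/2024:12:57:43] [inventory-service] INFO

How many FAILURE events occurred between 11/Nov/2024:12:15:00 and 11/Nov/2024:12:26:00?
0

To count events in the time window:

1. Window boundaries: 11/Nov/2024:12:15:00 to 11/Nov/2024:12:26:00
2. Filter for FAILURE events within this window
3. Count matching events: 0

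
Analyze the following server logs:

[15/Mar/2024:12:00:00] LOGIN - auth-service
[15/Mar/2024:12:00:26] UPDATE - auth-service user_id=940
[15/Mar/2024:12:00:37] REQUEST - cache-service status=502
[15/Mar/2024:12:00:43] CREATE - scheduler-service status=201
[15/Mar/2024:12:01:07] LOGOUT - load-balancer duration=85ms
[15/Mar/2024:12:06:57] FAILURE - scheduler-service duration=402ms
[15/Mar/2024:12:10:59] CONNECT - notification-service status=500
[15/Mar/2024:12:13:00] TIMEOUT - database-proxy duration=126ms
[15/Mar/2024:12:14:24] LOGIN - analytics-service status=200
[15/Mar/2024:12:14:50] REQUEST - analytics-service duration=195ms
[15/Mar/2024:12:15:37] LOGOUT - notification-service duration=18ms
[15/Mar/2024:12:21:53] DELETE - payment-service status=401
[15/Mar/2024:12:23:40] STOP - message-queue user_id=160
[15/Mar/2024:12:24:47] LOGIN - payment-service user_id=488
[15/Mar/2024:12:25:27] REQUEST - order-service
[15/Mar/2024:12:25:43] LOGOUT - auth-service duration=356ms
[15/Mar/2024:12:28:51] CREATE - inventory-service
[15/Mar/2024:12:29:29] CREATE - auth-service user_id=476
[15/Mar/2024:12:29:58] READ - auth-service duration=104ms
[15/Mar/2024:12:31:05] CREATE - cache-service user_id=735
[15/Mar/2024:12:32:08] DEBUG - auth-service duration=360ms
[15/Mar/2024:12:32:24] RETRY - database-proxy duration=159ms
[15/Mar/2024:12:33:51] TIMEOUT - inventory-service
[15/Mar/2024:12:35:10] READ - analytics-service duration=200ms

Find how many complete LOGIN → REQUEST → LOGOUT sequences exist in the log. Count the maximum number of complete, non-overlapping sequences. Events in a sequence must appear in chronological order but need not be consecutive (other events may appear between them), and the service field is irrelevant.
3

To count sequences:

1. Look for pattern: LOGIN → REQUEST → LOGOUT
2. Greedily scan the log in chronological order, matching each sequence element in turn (ignoring service)
3. Each time the full pattern completes, increment the count and restart matching from the next event
4. Complete non-overlapping sequences found: 3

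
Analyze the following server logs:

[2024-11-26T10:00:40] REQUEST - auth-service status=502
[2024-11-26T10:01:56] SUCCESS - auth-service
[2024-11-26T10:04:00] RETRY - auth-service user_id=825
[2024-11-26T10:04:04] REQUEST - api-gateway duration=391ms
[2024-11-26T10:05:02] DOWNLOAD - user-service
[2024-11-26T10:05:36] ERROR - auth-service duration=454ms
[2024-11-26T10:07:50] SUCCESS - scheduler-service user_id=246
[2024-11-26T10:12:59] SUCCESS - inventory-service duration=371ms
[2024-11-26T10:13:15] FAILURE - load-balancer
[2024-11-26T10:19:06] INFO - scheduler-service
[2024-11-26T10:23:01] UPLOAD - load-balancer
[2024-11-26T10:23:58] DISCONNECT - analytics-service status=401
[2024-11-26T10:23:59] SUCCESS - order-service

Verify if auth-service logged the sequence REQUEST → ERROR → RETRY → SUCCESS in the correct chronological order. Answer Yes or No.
No

To verify sequence order:

1. Find all events in sequence REQUEST → ERROR → RETRY → SUCCESS for auth-service
2. Extract their timestamps
3. Check if timestamps are in ascending order
4. Result: No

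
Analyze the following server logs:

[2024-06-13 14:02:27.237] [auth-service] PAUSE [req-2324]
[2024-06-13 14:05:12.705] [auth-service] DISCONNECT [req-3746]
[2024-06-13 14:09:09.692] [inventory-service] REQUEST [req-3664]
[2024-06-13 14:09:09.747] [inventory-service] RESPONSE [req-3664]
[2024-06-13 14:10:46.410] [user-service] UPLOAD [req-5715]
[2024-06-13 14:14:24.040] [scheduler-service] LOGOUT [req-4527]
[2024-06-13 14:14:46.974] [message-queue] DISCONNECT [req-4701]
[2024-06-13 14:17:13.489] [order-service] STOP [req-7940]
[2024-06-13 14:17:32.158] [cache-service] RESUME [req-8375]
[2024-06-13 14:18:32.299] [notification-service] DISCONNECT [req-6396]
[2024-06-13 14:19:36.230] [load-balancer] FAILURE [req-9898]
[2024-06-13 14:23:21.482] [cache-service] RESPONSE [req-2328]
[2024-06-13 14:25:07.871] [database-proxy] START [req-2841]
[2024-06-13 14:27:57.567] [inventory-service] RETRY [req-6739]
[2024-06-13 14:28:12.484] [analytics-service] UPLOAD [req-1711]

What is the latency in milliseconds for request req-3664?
55

To calculate latency:

1. Find REQUEST with id req-3664: 2024-06-13 14:09:09.692
2. Find RESPONSE with id req-3664: 2024-06-13 14:09:09.747
3. Latency: 2024-06-13 14:09:09.747 - 2024-06-13 14:09:09.692 = 55ms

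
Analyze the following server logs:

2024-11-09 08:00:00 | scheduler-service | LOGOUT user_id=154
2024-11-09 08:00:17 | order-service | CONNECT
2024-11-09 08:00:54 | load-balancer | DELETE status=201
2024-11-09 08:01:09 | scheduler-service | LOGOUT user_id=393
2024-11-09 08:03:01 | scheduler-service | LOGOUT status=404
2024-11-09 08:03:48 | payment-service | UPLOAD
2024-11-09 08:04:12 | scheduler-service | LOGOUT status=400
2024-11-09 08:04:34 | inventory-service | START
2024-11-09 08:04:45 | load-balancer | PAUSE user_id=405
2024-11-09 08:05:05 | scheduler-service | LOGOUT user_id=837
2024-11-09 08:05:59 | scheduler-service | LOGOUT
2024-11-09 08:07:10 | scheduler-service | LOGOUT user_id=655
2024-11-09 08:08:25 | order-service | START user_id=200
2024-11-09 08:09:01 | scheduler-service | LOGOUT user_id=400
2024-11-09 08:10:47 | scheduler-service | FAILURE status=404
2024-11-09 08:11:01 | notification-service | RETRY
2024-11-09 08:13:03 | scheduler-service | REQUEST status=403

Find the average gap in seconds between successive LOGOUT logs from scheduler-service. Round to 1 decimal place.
77.3

To calculate average interval:

1. Find all LOGOUT events for scheduler-service in order
2. Calculate time gaps between consecutive events
3. Compute mean of gaps: 541 / 7 = 77.3 seconds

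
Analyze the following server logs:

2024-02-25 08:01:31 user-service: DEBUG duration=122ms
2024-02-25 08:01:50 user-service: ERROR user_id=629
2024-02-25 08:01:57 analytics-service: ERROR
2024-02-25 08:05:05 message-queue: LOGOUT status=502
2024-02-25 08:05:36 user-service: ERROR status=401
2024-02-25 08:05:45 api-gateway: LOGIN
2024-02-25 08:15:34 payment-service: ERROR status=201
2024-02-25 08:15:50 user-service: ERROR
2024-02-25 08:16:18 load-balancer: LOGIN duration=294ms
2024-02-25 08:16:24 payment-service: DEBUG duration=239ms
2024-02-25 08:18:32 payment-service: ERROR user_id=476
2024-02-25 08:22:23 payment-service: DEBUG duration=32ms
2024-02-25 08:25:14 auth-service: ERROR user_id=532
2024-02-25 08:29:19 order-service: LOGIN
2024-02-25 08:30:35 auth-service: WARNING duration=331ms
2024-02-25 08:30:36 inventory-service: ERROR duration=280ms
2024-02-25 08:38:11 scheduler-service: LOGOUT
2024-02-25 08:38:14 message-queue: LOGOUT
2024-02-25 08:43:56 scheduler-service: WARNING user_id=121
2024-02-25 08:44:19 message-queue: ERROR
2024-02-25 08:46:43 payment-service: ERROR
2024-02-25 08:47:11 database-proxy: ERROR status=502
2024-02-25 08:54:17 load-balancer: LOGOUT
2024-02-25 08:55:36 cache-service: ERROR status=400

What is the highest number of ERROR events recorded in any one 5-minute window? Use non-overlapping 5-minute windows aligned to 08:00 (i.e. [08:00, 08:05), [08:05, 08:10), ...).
3

To find the burst window:

1. Divide the log period into non-overlapping 5-minute windows starting at 08:00
2. Count ERROR events in each window
3. Find the window with maximum count
4. Maximum events in a window: 3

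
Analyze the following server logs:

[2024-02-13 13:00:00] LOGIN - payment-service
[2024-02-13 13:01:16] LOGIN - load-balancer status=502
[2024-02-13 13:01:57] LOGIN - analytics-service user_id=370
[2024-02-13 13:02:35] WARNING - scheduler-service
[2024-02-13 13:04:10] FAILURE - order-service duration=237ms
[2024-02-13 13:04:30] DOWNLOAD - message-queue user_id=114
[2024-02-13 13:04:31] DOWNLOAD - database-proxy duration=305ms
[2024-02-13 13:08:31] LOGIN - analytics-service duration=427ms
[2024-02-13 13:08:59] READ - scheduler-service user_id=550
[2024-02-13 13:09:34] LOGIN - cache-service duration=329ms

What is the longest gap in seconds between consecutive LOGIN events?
394

To find the longest gap:

1. Extract all LOGIN events in chronological order
2. Calculate time differences between consecutive events
3. Find the maximum difference
4. Longest gap: 394 seconds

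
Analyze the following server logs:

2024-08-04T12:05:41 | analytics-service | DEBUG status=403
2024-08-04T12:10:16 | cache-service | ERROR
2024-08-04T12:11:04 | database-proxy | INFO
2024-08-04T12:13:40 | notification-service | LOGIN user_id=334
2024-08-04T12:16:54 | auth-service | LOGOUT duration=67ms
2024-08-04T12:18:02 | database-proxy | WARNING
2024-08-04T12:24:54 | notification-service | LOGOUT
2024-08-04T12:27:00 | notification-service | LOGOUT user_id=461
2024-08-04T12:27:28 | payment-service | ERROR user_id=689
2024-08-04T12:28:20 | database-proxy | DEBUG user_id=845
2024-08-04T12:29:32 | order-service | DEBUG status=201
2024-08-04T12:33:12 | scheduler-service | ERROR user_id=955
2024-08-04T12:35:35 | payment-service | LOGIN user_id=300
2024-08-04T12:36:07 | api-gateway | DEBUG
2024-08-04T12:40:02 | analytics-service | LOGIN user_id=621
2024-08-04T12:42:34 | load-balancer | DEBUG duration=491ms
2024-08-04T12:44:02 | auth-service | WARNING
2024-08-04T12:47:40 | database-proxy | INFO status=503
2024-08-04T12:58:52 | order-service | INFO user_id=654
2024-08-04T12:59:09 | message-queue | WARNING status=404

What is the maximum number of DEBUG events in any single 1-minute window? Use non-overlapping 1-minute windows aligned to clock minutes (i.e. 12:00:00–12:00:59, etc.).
1

To find the burst window:

1. Divide the log period into non-overlapping 1-minute windows starting at 12:00
2. Count DEBUG events in each window
3. Find the window with maximum count
4. Maximum events in a window: 1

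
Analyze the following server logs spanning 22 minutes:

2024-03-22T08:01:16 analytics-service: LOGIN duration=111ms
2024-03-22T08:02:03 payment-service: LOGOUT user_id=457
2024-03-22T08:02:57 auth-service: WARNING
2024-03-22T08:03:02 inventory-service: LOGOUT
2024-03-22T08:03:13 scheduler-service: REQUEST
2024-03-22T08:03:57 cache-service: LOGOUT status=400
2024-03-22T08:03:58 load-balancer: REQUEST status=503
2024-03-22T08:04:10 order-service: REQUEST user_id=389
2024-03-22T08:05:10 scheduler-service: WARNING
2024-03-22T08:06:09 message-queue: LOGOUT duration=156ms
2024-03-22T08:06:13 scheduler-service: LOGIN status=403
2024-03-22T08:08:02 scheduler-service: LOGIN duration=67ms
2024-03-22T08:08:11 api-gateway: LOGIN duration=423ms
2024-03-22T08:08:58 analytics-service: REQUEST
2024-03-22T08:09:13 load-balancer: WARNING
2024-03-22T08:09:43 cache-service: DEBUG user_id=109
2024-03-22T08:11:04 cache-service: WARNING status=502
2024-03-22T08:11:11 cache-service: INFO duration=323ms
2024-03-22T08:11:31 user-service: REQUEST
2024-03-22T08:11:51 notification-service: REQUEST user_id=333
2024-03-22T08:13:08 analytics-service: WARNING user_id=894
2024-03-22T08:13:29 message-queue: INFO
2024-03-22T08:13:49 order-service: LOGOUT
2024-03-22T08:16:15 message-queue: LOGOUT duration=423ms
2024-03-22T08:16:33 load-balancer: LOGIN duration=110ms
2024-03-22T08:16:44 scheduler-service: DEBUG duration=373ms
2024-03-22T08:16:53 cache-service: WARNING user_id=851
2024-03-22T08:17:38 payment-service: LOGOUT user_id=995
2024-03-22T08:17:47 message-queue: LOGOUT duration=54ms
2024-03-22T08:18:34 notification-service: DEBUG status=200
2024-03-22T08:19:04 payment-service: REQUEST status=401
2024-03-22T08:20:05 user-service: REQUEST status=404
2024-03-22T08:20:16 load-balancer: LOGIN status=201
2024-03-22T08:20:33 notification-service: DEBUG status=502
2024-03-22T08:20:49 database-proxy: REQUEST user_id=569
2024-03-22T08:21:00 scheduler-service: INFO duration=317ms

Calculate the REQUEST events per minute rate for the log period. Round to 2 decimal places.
0.41

To calculate the rate:

1. Count total REQUEST events: 9
2. Total time period: 22 minutes
3. Rate = 9 / 22 = 0.41 events per minute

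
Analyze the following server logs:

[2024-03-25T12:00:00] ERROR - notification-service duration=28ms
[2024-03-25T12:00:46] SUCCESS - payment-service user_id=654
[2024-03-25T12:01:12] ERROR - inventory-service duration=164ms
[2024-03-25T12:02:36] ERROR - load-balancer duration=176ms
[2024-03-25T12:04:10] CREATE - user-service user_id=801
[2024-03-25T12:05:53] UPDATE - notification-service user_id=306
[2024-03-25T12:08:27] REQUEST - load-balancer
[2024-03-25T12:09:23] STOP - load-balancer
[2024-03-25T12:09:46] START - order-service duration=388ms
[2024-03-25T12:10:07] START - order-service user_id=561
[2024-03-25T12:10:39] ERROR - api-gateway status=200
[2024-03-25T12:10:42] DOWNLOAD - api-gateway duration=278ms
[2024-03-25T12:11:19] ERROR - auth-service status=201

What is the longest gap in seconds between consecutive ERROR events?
483

To find the longest gap:

1. Extract all ERROR events in chronological order
2. Calculate time differences between consecutive events
3. Find the maximum difference
4. Longest gap: 483 seconds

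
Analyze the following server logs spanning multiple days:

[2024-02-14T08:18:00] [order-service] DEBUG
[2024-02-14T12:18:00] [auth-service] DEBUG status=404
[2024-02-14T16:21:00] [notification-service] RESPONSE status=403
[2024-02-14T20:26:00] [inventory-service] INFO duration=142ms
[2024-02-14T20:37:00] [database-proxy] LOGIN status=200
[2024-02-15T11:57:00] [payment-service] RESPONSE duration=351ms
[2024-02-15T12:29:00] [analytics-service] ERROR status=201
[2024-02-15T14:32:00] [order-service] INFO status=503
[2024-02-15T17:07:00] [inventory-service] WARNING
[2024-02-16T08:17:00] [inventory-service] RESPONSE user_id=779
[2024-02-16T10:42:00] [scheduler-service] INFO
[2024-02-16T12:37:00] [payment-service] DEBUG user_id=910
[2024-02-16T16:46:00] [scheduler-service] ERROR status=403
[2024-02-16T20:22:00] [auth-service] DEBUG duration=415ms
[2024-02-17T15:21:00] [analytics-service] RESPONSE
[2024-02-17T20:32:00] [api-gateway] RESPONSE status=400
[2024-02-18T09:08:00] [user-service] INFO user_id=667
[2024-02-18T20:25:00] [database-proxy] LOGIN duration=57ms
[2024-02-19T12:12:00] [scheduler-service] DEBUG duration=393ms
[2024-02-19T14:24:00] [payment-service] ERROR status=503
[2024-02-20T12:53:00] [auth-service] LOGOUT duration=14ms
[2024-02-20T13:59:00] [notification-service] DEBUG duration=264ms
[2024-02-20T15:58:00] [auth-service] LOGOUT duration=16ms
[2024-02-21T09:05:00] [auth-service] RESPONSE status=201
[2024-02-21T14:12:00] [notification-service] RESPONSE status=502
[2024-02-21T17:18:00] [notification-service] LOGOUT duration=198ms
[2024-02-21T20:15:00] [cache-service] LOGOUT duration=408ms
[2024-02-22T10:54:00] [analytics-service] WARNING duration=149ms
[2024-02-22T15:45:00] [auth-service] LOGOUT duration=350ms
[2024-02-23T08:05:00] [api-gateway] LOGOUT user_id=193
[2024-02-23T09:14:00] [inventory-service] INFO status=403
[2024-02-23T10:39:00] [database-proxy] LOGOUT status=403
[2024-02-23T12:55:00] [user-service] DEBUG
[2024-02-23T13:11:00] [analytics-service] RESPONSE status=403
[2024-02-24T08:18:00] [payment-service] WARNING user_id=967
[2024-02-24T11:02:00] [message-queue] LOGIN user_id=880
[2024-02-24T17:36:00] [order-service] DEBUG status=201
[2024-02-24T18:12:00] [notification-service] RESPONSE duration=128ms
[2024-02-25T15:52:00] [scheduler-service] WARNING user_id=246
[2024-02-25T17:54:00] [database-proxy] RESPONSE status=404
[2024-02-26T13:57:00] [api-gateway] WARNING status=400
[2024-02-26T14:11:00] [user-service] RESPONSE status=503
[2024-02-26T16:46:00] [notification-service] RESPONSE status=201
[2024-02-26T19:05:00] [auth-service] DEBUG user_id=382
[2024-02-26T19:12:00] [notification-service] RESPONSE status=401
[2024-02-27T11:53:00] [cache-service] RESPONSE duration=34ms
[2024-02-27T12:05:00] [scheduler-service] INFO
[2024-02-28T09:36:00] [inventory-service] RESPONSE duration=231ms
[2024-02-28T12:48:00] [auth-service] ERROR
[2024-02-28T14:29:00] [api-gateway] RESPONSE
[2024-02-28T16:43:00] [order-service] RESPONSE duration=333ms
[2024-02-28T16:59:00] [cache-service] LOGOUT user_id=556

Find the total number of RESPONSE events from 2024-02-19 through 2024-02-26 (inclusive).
8

To filter by date range:

1. Date range: 2024-02-19 through 2024-02-26, both dates inclusive
2. Filter for RESPONSE events whose date falls in this range
3. Count matching events: 8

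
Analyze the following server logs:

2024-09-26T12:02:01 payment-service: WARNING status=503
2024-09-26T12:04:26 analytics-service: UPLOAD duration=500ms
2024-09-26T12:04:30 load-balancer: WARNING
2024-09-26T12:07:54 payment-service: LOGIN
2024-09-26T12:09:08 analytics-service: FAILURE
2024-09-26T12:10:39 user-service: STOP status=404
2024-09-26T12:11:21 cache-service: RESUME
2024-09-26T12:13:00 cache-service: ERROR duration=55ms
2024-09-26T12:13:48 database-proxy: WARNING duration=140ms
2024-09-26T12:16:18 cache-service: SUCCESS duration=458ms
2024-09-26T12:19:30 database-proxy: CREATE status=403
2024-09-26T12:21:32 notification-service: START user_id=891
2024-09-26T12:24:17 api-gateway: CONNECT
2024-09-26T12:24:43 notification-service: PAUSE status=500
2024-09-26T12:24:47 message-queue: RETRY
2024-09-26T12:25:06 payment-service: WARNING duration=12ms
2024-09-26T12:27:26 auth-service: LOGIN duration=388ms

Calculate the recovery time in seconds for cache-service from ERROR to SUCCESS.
198

To calculate recovery time:

1. Find ERROR event for cache-service: 2024-09-26T12:13:00
2. Find next SUCCESS event for cache-service: 2024-09-26T12:16:18
3. Recovery time: 2024-09-26T12:16:18 - 2024-09-26T12:13:00 = 198 seconds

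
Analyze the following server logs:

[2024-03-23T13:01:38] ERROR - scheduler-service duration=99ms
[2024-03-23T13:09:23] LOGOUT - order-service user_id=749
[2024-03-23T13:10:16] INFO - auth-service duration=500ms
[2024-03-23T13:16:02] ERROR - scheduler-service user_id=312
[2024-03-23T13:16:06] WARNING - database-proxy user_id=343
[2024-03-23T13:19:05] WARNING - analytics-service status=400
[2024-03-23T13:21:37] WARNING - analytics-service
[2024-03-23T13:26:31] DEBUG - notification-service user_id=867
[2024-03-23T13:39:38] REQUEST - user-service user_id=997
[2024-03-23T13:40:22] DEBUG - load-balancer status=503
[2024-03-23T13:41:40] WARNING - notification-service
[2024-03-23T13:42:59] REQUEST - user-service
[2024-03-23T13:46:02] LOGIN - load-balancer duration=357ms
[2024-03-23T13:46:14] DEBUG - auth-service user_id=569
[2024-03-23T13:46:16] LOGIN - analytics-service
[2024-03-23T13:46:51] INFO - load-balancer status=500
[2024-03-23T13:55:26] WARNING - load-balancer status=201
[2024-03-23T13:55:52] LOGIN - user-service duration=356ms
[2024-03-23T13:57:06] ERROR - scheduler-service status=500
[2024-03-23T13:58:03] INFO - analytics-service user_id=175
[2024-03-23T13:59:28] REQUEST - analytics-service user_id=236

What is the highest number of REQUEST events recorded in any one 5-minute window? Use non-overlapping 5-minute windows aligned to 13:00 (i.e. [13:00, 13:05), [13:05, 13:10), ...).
1

To find the burst window:

1. Divide the log period into non-overlapping 5-minute windows starting at 13:00
2. Count REQUEST events in each window
3. Find the window with maximum count
4. Maximum events in a window: 1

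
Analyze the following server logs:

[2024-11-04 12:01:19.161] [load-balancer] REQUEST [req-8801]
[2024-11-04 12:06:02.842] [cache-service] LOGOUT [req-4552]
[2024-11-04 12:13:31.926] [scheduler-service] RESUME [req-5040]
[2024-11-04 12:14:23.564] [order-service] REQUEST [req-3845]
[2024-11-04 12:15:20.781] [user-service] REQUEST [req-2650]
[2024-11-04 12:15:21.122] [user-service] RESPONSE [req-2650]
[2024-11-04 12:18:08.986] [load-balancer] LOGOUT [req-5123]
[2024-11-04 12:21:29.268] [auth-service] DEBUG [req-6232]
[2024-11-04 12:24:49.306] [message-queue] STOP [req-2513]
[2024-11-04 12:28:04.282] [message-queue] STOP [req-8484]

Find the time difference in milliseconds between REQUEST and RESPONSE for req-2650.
341

To calculate latency:

1. Find REQUEST with id req-2650: 2024-11-04 12:15:20.781
2. Find RESPONSE with id req-2650: 2024-11-04 12:15:21.122
3. Latency: 2024-11-04 12:15:21.122 - 2024-11-04 12:15:20.781 = 341ms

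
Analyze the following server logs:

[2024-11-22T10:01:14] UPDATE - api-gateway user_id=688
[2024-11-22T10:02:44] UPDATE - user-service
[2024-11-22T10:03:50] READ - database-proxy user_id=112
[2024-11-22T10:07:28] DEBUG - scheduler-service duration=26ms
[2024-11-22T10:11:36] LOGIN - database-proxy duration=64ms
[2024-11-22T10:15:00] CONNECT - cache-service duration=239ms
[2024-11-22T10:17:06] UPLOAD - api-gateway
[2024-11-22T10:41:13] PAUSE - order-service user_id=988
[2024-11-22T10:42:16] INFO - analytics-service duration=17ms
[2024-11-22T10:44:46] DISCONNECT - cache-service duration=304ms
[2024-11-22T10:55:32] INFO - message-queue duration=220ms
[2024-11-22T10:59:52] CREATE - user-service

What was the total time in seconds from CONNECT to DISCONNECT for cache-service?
1786

To calculate state duration:

1. Find CONNECT event for cache-service: 2024-11-22T10:15:00
2. Find DISCONNECT event for cache-service: 2024-11-22T10:44:46
3. Calculate duration: 2024-11-22T10:44:46 - 2024-11-22T10:15:00 = 1786 seconds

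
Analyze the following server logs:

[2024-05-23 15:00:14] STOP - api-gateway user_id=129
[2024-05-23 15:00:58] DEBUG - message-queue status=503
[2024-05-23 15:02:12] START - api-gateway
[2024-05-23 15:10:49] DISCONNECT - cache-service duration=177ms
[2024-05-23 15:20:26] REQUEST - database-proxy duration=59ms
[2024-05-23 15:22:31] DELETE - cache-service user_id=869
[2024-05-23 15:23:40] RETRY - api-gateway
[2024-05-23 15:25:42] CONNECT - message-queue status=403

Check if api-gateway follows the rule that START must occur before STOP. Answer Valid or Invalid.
Invalid

To validate ordering:

1. Required order: START → STOP
2. Rule: START must occur before STOP
3. Check actual order of events for api-gateway
4. Result: Invalid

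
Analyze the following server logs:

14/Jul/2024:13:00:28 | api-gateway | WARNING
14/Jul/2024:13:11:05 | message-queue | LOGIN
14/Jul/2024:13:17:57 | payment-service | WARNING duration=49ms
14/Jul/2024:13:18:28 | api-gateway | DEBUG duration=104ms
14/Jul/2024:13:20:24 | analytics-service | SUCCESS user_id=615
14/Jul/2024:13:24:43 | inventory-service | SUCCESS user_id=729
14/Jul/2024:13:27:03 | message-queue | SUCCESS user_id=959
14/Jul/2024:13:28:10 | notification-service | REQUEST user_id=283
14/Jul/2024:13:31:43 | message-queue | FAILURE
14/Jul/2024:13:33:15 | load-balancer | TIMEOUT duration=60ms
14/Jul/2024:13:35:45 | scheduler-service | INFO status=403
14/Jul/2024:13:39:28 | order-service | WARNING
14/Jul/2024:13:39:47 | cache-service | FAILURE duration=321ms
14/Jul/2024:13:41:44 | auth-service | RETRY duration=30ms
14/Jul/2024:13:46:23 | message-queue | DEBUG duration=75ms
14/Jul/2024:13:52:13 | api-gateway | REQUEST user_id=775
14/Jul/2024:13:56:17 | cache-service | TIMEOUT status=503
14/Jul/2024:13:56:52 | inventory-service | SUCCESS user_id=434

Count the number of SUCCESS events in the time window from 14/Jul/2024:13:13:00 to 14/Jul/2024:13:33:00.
3

To count events in the time window:

1. Window boundaries: 14/Jul/2024:13:13:00 to 14/Jul/2024:13:33:00
2. Filter for SUCCESS events within this window
3. Count matching events: 3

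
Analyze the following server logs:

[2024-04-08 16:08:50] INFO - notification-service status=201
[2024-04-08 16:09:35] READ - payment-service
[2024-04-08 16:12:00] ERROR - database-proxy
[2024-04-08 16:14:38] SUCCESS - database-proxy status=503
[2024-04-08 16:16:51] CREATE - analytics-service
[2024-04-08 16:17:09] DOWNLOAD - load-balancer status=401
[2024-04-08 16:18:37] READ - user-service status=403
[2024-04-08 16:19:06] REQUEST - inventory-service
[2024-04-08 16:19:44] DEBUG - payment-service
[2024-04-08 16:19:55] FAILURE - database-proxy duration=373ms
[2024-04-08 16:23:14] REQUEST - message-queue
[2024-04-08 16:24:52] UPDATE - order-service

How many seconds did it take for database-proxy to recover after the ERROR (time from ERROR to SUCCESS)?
158

To calculate recovery time:

1. Find ERROR event for database-proxy: 2024-04-08 16:12:00
2. Find next SUCCESS event for database-proxy: 2024-04-08 16:14:38
3. Recovery time: 2024-04-08 16:14:38 - 2024-04-08 16:12:00 = 158 seconds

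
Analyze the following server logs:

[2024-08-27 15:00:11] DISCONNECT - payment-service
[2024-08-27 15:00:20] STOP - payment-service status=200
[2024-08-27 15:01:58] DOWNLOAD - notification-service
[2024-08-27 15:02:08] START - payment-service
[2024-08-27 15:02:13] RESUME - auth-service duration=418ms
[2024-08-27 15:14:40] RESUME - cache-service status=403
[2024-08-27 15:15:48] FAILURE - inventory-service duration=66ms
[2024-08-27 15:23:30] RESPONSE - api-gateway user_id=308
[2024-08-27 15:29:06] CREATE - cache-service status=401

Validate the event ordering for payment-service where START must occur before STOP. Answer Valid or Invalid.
Invalid

To validate ordering:

1. Required order: START → STOP
2. Rule: START must occur before STOP
3. Check actual order of events for payment-service
4. Result: Invalid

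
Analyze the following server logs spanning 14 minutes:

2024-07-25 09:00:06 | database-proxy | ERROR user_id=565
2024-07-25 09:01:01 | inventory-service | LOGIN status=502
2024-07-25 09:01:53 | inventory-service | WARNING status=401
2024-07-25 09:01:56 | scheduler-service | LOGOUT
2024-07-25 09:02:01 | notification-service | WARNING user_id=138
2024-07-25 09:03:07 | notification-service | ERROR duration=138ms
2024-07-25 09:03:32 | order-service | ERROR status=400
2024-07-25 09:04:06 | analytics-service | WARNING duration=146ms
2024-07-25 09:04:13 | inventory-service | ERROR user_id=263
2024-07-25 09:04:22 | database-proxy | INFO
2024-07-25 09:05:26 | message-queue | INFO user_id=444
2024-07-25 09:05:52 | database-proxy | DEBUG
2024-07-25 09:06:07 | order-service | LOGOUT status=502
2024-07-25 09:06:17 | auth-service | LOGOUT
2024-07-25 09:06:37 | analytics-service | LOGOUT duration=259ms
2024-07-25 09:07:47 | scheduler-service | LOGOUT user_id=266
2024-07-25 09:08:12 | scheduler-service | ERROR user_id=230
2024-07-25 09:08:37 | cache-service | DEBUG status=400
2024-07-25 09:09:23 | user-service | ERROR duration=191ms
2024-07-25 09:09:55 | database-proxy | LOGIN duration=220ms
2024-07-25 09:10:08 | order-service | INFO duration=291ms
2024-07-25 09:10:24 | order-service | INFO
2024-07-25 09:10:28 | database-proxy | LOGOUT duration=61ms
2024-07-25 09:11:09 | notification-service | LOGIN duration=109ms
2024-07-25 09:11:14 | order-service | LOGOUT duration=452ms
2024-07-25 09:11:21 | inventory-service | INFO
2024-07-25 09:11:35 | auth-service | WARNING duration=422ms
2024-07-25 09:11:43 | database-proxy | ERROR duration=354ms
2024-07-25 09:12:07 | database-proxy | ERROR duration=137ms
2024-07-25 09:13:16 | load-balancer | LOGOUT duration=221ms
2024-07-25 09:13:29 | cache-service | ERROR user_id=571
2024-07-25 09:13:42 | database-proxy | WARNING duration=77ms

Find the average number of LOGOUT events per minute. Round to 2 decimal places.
0.57

To calculate the rate:

1. Count total LOGOUT events: 8
2. Total time period: 14 minutes
3. Rate = 8 / 14 = 0.57 events per minute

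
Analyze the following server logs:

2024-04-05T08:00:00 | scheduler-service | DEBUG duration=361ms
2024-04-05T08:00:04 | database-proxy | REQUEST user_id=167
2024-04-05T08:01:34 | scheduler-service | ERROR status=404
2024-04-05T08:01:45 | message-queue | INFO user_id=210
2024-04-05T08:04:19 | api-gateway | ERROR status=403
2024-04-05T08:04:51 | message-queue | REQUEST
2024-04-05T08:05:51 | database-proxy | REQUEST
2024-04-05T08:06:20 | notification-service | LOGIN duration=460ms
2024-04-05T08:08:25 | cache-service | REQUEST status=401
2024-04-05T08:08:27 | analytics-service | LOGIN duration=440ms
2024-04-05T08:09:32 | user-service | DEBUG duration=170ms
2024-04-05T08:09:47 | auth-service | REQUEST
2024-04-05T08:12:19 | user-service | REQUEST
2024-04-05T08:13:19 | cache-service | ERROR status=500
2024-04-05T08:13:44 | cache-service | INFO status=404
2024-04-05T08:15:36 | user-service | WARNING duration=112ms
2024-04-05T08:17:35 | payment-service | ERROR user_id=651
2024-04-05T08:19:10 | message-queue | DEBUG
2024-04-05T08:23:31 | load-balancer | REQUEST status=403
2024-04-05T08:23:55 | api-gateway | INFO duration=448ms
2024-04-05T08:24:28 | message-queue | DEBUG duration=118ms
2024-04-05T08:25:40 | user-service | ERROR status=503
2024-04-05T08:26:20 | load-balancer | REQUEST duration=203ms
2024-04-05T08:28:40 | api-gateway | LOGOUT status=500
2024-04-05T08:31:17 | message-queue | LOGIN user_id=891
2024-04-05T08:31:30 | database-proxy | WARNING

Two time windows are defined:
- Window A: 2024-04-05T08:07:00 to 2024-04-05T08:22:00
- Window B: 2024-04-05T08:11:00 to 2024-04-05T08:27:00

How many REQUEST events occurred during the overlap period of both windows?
1

To find overlap events:

1. Window A: 2024-04-05T08:07:00 to 2024-04-05T08:22:00
2. Window B: 2024-04-05T08:11:00 to 2024-04-05T08:27:00
3. Overlap period: 2024-04-05T08:11:00 to 2024-04-05T08:22:00
4. Count REQUEST events in overlap: 1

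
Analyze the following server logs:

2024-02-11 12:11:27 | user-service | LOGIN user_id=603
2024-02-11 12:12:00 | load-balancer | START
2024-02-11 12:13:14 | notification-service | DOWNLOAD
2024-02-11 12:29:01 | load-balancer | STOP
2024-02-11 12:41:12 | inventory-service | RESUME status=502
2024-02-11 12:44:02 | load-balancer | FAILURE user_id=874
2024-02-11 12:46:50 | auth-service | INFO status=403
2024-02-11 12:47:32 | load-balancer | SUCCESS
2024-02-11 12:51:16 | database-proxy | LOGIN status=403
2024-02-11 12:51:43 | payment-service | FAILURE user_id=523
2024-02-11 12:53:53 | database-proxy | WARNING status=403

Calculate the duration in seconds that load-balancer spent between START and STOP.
1021

To calculate state duration:

1. Find START event for load-balancer: 2024-02-11 12:12:00
2. Find STOP event for load-balancer: 2024-02-11 12:29:01
3. Calculate duration: 2024-02-11 12:29:01 - 2024-02-11 12:12:00 = 1021 seconds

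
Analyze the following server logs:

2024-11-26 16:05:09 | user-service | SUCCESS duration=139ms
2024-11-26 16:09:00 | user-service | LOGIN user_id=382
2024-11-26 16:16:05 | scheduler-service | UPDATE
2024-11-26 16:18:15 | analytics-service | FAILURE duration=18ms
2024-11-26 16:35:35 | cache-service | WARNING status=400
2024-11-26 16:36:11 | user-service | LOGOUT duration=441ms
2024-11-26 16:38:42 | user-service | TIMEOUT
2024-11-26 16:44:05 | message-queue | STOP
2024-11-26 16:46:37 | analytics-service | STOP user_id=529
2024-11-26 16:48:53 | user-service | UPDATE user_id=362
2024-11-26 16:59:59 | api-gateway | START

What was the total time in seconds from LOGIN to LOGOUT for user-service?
1631

To calculate state duration:

1. Find LOGIN event for user-service: 2024-11-26 16:09:00
2. Find LOGOUT event for user-service: 2024-11-26 16:36:11
3. Calculate duration: 2024-11-26 16:36:11 - 2024-11-26 16:09:00 = 1631 seconds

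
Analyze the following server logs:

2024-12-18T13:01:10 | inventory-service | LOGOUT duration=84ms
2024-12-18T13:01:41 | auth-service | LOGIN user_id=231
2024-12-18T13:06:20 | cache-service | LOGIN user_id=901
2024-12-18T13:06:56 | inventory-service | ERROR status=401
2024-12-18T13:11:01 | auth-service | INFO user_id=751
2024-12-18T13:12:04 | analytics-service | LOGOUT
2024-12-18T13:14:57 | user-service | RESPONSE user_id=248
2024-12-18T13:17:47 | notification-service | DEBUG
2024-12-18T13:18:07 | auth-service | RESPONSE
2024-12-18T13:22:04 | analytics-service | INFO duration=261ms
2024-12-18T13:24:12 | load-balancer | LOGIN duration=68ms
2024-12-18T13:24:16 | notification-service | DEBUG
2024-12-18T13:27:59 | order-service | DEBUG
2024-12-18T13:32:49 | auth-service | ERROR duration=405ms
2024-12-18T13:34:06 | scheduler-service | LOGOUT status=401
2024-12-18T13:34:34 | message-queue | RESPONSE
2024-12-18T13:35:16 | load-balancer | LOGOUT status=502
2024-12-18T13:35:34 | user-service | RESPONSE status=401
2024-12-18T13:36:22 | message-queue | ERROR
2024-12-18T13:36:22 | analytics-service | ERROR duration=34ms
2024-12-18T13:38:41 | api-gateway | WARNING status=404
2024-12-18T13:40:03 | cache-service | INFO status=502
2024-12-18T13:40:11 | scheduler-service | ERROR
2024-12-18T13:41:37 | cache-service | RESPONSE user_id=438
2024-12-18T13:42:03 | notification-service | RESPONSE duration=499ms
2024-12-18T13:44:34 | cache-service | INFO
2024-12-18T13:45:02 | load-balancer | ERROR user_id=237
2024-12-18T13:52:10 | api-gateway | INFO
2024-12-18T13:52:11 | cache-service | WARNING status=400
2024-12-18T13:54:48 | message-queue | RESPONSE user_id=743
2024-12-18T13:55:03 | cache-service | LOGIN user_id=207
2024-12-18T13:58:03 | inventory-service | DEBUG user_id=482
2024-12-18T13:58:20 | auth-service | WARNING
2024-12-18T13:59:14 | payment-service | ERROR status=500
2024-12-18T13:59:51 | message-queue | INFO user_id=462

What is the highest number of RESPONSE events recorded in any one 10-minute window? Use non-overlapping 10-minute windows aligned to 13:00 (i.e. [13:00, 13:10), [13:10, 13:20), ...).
2

To find the burst window:

1. Divide the log period into non-overlapping 10-minute windows starting at 13:00
2. Count RESPONSE events in each window
3. Find the window with maximum count
4. Maximum events in a window: 2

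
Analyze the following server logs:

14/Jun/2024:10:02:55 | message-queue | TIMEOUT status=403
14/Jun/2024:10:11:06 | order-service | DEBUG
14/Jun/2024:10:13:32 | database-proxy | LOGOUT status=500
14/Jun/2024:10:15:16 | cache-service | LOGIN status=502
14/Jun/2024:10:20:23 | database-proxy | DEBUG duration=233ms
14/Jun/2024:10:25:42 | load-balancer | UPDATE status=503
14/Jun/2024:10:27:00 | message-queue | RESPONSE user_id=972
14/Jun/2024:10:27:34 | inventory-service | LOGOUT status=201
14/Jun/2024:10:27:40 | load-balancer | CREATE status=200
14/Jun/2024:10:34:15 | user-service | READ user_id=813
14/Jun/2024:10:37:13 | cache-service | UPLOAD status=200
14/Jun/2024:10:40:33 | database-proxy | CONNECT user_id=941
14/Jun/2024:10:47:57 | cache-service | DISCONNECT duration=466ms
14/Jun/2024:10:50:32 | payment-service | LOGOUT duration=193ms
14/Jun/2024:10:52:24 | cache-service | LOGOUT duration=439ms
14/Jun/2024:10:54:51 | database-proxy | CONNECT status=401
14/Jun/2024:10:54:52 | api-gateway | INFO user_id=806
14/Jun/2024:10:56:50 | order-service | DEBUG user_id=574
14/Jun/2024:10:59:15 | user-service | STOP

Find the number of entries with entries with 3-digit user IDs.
5

To find matching entries:

1. Pattern to match: entries with 3-digit user IDs
2. Scan each log entry for the pattern
3. Count matches: 5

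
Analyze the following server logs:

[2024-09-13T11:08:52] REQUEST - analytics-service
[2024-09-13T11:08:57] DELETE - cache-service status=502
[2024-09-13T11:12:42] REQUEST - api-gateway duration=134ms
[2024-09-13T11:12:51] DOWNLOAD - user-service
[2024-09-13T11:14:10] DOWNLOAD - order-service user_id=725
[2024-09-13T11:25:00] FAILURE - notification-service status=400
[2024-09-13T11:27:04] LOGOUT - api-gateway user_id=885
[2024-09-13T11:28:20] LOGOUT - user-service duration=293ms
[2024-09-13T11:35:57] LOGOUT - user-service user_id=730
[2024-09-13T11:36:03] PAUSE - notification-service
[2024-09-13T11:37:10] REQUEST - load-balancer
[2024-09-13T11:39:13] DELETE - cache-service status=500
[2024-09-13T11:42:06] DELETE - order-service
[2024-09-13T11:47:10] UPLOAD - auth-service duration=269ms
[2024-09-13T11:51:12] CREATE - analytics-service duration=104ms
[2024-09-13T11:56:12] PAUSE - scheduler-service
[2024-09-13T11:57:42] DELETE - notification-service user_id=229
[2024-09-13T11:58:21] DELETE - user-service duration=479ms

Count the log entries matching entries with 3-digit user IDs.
4

To find matching entries:

1. Pattern to match: entries with 3-digit user IDs
2. Scan each log entry for the pattern
3. Count matches: 4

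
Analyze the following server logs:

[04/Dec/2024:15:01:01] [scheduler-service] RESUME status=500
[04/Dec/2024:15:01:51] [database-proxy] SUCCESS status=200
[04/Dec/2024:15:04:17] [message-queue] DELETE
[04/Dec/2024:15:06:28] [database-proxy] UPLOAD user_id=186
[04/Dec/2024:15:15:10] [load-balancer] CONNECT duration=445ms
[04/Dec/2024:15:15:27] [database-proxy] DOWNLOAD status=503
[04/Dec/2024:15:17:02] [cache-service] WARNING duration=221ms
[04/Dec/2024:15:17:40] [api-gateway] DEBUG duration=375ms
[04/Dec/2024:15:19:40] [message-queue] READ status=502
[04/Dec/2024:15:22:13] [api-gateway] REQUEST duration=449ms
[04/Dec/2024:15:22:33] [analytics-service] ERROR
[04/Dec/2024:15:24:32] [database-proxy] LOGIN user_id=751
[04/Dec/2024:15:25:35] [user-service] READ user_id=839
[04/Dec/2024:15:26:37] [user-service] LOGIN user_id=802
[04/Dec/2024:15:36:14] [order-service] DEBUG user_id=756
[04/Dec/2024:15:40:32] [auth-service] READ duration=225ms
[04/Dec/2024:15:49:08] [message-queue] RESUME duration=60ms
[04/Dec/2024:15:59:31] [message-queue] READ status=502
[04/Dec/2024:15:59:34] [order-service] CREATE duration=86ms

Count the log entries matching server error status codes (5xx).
4

To find matching entries:

1. Pattern to match: server error status codes (5xx)
2. Scan each log entry for the pattern
3. Count matches: 4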